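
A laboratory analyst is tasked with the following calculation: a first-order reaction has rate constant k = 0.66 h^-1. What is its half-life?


t½ = ln2/k = 0.693147/(0.66 h^-1)
= 1.050 h

1.050 h


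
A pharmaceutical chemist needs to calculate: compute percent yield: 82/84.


% yield = actual/theoretical × 100
= 82/84 × 100
= 97.62%

97.62%


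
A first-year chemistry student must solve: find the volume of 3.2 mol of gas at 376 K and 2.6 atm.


PV = nRT  (R = 0.08206 L·atm/(mol·K))
V = nRT/P = 3.2×0.08206×376/2.6
= 37.975 L

37.975 L


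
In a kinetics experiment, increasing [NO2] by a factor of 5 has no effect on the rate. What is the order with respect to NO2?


rate ∝ [NO2]^n
rate ∝ [NO2]^0
Order in NO2: 0

0


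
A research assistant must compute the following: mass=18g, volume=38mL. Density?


ρ = mass/volume
= 18/38
= 0.474 g/mL

0.474 g/mL


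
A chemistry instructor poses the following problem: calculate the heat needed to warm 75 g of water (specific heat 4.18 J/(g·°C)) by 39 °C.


q = mcΔT = 75 × 4.18 × 39
= 12226.50 J

12226.50 J


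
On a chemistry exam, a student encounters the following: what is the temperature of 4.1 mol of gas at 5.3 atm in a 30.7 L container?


PV = nRT  (R = 0.08206 L·atm/(mol·K))
T = PV/(nR) = 5.3×30.7/(4.1×0.08206)
= 162.71/0.336446
= 483.61 K

483.61 K


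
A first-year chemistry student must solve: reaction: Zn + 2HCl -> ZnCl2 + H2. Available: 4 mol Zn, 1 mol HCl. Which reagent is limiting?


Mole ratio available / coefficient:
  Zn: 4/1 = 4.000
  HCl: 1/2 = 0.500
Smaller ratio is limiting.

HCl


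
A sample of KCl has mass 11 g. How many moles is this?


M(KCl) = 74.55 g/mol
n = mass/M = 11/74.55 = 0.1476 mol

0.1476 mol


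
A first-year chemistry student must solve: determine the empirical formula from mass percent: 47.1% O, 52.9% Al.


Assume 100 g sample. Moles of each element:
  O: 47.1/16.0 = 2.944 mol
  Al: 52.9/26.98 = 1.961 mol
Divide by smallest (1.961):
  O: 2.944/1.961 = 1.5
  Al: 1.961/1.961 = 1.0
Multiply all ratios by 2 to obtain whole numbers.
Empirical formula: Al2O3

Al2O3


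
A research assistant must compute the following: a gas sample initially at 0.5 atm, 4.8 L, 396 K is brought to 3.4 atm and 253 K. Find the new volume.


P1V1/T1 = P2V2/T2
V2 = P1V1T2/(T1P2)
= 0.5×4.8×253/(396×3.4)
= 0.451 L

0.451 L


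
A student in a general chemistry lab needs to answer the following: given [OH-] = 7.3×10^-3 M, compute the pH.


pOH = -log10([OH-]) = -log10(7.3×10^-3)
= 3 - log10(7.3) = 2.14
pH = 14 - pOH = 14 - 2.14 = 11.86

11.86


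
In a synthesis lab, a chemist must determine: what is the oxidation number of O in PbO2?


O is usually -2
Oxidation number: -2

-2


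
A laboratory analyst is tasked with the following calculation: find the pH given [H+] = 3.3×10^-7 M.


pH = -log10([H+]) = -log10(3.3×10^-7)
= 7 - log10(3.3)
= 7 - 0.52
= 6.48

6.48


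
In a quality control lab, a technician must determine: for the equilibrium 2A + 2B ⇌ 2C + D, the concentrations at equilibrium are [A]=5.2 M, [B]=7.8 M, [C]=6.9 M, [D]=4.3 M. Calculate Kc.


Kc = [C]^2[D]/([A]^2[B]^2)
= (6.9^2 × 4.3^1)/(5.2^2 × 7.8^2)
= 204.723/1645.1136
= 0.1244

0.1244


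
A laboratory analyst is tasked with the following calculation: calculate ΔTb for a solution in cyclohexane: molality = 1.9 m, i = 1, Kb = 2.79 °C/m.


ΔTb = Kb × m × i
= 2.79 × 1.9 × 1
= 5.301 °C

5.301 °C


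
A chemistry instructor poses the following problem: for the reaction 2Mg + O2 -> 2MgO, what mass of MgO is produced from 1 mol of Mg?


Mole ratio MgO:Mg = 2:2
n(MgO) = 1 × 2/2 = 1.000 mol
mass = 1.000 × 40.31 = 40.31 g

40.31 g


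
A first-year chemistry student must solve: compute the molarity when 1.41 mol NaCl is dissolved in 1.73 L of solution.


M = n/V = 1.41/1.73 = 0.815 mol/L

0.815 M


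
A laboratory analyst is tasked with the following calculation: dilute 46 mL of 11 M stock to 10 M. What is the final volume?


C1V1 = C2V2
11 × 46 = 10 × V2
V2 = 506/10 = 50.6 mL

50.6 mL


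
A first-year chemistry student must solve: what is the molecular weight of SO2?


M(SO2) = 1×32.07 + 2×16.0
= 32.07 + 32.0
= 64.07 g/mol

64.07 g/mol


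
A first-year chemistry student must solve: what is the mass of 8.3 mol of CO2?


M(CO2) = 44.01 g/mol
mass = n × M = 8.3 × 44.01 = 365.28 g

365.28 g


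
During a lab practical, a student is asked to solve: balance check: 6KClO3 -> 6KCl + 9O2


Equation: 6KClO3 -> 6KCl + 9O2
Check atoms: Cl: 6=6, K: 6=6, O: 18=18
Balanced

Yes, balanced


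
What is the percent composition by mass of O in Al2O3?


M(Al2O3) = 2×26.98 + 3×16.0 = 101.96 g/mol
Mass of O = 3 × 16.0 = 48.00 g/mol
% O = 48.00/101.96 × 100 = 47.08%

47.08%


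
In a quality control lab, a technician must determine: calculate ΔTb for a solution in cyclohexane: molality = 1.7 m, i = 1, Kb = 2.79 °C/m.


ΔTb = Kb × m × i
= 2.79 × 1.7 × 1
= 4.743 °C

4.743 °C


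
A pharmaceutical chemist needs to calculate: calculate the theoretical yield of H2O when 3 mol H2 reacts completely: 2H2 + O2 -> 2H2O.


Mole ratio H2O:H2 = 2:2
n(H2O) = 3 × 2/2 = 3.000 mol
mass = 3.000 × 18.02 = 54.06 g

54.06 g


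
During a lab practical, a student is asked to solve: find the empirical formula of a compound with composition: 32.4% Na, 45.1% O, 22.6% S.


Assume 100 g sample. Moles of each element:
  Na: 32.4/22.99 = 1.409 mol
  O: 45.1/16.0 = 2.819 mol
  S: 22.6/32.07 = 0.705 mol
Divide by smallest (0.705):
  Na: 1.409/0.705 = 2.0
  O: 2.819/0.705 = 4.0
  S: 0.705/0.705 = 1.0
Empirical formula: Na2SO4

Na2SO4


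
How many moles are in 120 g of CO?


M(CO) = 28.01 g/mol
n = mass/M = 120/28.01 = 4.2842 mol

4.2842 mol


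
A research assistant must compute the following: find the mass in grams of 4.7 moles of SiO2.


M(SiO2) = 60.09 g/mol
mass = n × M = 4.7 × 60.09 = 282.42 g

282.42 g


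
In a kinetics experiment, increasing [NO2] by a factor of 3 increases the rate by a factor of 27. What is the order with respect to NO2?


rate ∝ [NO2]^n
3^n = 27 → n = 3
Order in NO2: 3

3


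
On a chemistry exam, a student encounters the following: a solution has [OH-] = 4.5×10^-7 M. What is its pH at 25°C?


pOH = -log10([OH-]) = -log10(4.5×10^-7)
= 7 - log10(4.5) = 6.35
pH = 14 - pOH = 14 - 6.35 = 7.65

7.65


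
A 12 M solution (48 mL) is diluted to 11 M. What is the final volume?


C1V1 = C2V2
12 × 48 = 11 × V2
V2 = 576/11 = 52.36 mL

52.36 mL


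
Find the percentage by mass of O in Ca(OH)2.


M(Ca(OH)2) = 1×40.08 + 2×16.0 + 2×1.008 = 74.096 g/mol
Mass of O = 2 × 16.0 = 32.00 g/mol
% O = 32.00/74.096 × 100 = 43.19%

43.19%


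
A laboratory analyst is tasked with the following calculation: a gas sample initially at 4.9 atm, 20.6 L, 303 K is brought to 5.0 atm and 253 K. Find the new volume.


P1V1/T1 = P2V2/T2
V2 = P1V1T2/(T1P2)
= 4.9×20.6×253/(303×5.0)
= 16.857 L

16.857 L


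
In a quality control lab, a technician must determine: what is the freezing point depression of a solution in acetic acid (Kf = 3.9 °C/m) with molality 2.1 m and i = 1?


ΔTf = Kf × m × i
= 3.9 × 2.1 × 1
= 8.19 °C

8.19 °C


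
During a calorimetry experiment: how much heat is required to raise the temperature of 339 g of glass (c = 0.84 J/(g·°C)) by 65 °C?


q = mcΔT = 339 × 0.84 × 65
= 18509.40 J

18509.40 J


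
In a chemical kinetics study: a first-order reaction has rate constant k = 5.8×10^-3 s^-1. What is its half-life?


t½ = ln2/k = 0.693147/(5.8×10^-3 s^-1)
= 119.5 s

119.5 s


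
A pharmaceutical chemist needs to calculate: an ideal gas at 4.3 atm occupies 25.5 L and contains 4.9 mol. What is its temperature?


PV = nRT  (R = 0.08206 L·atm/(mol·K))
T = PV/(nR) = 4.3×25.5/(4.9×0.08206)
= 109.65/0.402094
= 272.70 K

272.70 K


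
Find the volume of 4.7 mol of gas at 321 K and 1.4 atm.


PV = nRT  (R = 0.08206 L·atm/(mol·K))
V = nRT/P = 4.7×0.08206×321/1.4
= 88.431 L

88.431 L


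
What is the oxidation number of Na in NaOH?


Group 1 metal: +1
Oxidation number: +1

+1


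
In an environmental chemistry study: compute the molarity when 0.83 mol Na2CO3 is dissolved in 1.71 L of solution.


M = n/V = 0.83/1.71 = 0.485 mol/L

0.485 M


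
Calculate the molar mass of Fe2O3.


M(Fe2O3) = 2×55.85 + 3×16.0
= 111.7 + 48.0
= 159.7 g/mol

159.7 g/mol


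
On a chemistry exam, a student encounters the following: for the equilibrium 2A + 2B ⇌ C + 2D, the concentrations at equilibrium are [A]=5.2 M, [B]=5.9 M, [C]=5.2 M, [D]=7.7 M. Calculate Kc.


Kc = [C][D]^2/([A]^2[B]^2)
= (5.2^1 × 7.7^2)/(5.2^2 × 5.9^2)
= 308.308/941.2624
= 0.3275

0.3275


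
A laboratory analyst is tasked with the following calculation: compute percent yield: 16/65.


% yield = actual/theoretical × 100
= 16/65 × 100
= 24.62%

24.62%


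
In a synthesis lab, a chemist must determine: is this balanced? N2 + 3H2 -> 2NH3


Equation: N2 + 3H2 -> 2NH3
Check atoms: H: 6=6, N: 2=2
Balanced

Yes, balanced


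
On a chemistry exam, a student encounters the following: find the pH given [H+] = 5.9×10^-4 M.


pH = -log10([H+]) = -log10(5.9×10^-4)
= 4 - log10(5.9)
= 4 - 0.77
= 3.23

3.23


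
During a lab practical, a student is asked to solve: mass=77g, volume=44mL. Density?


ρ = mass/volume
= 77/44
= 1.75 g/mL

1.75 g/mL


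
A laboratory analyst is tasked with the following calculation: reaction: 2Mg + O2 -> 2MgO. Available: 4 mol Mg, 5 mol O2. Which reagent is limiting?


Mole ratio available / coefficient:
  Mg: 4/2 = 2.000
  O2: 5/1 = 5.000
Smaller ratio is limiting.

Mg


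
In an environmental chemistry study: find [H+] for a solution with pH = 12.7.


[H+] = 10^(-pH) = 10^(-12.7)
= 2.0×10^-13 M

2.0×10^-13 M


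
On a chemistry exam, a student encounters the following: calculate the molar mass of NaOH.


M(NaOH) = 1×22.99 + 1×16.0 + 1×1.008
= 22.99 + 16.0 + 1.01
= 40.0 g/mol

40.0 g/mol


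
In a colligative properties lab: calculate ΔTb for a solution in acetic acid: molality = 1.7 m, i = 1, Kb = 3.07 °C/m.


ΔTb = Kb × m × i
= 3.07 × 1.7 × 1
= 5.219 °C

5.219 °C


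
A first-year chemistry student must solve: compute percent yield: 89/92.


% yield = actual/theoretical × 100
= 89/92 × 100
= 96.74%

96.74%


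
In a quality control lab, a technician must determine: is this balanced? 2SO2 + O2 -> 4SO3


Equation: 2SO2 + O2 -> 4SO3
Check atoms: O: 6≠12, S: 2≠4
Not balanced

No, not balanced


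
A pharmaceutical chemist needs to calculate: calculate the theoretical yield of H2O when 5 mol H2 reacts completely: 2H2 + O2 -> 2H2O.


Mole ratio H2O:H2 = 2:2
n(H2O) = 5 × 2/2 = 5.000 mol
mass = 5.000 × 18.02 = 90.1 g

90.1 g


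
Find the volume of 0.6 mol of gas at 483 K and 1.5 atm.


PV = nRT  (R = 0.08206 L·atm/(mol·K))
V = nRT/P = 0.6×0.08206×483/1.5
= 15.854 L

15.854 L


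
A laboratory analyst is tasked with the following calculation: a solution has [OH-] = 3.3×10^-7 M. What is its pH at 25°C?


pOH = -log10([OH-]) = -log10(3.3×10^-7)
= 7 - log10(3.3) = 6.48
pH = 14 - pOH = 14 - 6.48 = 7.52

7.52


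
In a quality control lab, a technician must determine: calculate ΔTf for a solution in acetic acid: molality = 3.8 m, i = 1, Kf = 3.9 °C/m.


ΔTf = Kf × m × i
= 3.9 × 3.8 × 1
= 14.82 °C

14.82 °C


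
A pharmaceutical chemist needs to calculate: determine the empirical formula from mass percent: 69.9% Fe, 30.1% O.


Assume 100 g sample. Moles of each element:
  Fe: 69.9/55.85 = 1.252 mol
  O: 30.1/16.0 = 1.881 mol
Divide by smallest (1.252):
  Fe: 1.252/1.252 = 1.0
  O: 1.881/1.252 = 1.5
Multiply all ratios by 2 to obtain whole numbers.
Empirical formula: Fe2O3

Fe2O3


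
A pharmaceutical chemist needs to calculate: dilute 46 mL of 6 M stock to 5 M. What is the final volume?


C1V1 = C2V2
6 × 46 = 5 × V2
V2 = 276/5 = 55.2 mL

55.2 mL


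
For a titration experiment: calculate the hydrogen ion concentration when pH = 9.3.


[H+] = 10^(-pH) = 10^(-9.3)
= 5.01×10^-10 M

5.01×10^-10 M


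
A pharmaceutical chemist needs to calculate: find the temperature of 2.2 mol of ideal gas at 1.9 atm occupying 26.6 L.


PV = nRT  (R = 0.08206 L·atm/(mol·K))
T = PV/(nR) = 1.9×26.6/(2.2×0.08206)
= 50.54/0.180532
= 279.95 K

279.95 K


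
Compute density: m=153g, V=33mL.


ρ = mass/volume
= 153/33
= 4.636 g/mL

4.636 g/mL


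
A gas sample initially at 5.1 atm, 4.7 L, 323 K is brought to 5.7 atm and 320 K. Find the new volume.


P1V1/T1 = P2V2/T2
V2 = P1V1T2/(T1P2)
= 5.1×4.7×320/(323×5.7)
= 4.166 L

4.166 L


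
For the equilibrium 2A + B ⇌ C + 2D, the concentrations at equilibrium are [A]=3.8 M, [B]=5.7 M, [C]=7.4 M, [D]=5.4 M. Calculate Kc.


Kc = [C][D]^2/([A]^2[B])
= (7.4^1 × 5.4^2)/(3.8^2 × 5.7^1)
= 215.784/82.308
= 2.622

2.622


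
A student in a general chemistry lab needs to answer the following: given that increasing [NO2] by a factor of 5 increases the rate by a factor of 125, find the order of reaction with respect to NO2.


rate ∝ [NO2]^n
5^n = 125 → n = 3
Order in NO2: 3

3


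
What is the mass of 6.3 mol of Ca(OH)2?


M(Ca(OH)2) = 74.1 g/mol
mass = n × M = 6.3 × 74.1 = 466.83 g

466.83 g


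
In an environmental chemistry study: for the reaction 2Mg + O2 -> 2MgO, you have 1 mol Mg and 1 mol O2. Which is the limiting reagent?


Mole ratio available / coefficient:
  Mg: 1/2 = 0.500
  O2: 1/1 = 1.000
Smaller ratio is limiting.

Mg


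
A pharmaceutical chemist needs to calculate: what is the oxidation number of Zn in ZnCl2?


Zn is +2
Oxidation number: +2

+2


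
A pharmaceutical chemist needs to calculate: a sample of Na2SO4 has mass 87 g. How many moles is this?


M(Na2SO4) = 142.05 g/mol
n = mass/M = 87/142.05 = 0.6125 mol

0.6125 mol


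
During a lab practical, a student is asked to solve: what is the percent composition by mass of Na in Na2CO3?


M(Na2CO3) = 2×22.99 + 1×12.01 + 3×16.0 = 105.99 g/mol
Mass of Na = 2 × 22.99 = 45.98 g/mol
% Na = 45.98/105.99 × 100 = 43.38%

43.38%


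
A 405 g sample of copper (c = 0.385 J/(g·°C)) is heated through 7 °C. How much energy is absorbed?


q = mcΔT = 405 × 0.385 × 7
= 1091.48 J

1091.48 J


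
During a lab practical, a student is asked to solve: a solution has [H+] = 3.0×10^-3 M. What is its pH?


pH = -log10([H+]) = -log10(3.0×10^-3)
= 3 - log10(3.0)
= 3 - 0.48
= 2.52

2.52


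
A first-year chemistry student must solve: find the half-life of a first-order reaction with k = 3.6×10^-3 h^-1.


t½ = ln2/k = 0.693147/(3.6×10^-3 h^-1)
= 192.5 h

192.5 h


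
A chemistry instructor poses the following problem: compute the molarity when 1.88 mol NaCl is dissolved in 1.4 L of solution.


M = n/V = 1.88/1.4 = 1.343 mol/L

1.343 M


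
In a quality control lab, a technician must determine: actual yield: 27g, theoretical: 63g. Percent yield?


% yield = actual/theoretical × 100
= 27/63 × 100
= 42.86%

42.86%


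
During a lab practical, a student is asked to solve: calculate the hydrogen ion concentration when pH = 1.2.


[H+] = 10^(-pH) = 10^(-1.2)
= 6.31×10^-2 M

6.31×10^-2 M


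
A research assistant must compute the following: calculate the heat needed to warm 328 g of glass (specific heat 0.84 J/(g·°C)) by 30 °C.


q = mcΔT = 328 × 0.84 × 30
= 8265.60 J

8265.60 J


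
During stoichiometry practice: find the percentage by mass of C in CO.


M(CO) = 1×12.01 + 1×16.0 = 28.01 g/mol
Mass of C = 1 × 12.01 = 12.01 g/mol
% C = 12.01/28.01 × 100 = 42.88%

42.88%


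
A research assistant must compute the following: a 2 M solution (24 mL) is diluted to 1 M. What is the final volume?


C1V1 = C2V2
2 × 24 = 1 × V2
V2 = 48/1 = 48.0 mL

48.0 mL


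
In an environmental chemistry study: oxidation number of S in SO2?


x + 2(-2) = 0, so x = +4
Oxidation number: +4

+4


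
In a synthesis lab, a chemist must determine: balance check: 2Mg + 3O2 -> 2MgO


Equation: 2Mg + 3O2 -> 2MgO
Check atoms: Mg: 2=2, O: 6≠2
Not balanced

No, not balanced


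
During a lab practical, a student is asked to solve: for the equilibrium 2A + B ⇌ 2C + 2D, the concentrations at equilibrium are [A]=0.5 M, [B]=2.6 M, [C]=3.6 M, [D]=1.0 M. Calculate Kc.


Kc = [C]^2[D]^2/([A]^2[B])
= (3.6^2 × 1.0^2)/(0.5^2 × 2.6^1)
= 12.96/0.65
= 19.94

19.94


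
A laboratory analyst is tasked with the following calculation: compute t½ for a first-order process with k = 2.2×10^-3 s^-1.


t½ = ln2/k = 0.693147/(2.2×10^-3 s^-1)
= 315.1 s

315.1 s


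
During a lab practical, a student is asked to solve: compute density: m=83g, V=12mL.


ρ = mass/volume
= 83/12
= 6.917 g/mL

6.917 g/mL


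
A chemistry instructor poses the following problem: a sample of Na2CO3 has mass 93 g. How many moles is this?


M(Na2CO3) = 105.99 g/mol
n = mass/M = 93/105.99 = 0.8774 mol

0.8774 mol


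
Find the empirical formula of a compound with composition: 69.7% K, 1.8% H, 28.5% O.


Assume 100 g sample. Moles of each element:
  K: 69.7/39.1 = 1.783 mol
  H: 1.8/1.008 = 1.786 mol
  O: 28.5/16.0 = 1.781 mol
Divide by smallest (1.781):
  K: 1.783/1.781 = 1.0
  H: 1.786/1.781 = 1.0
  O: 1.781/1.781 = 1.0
Empirical formula: KOH

KOH


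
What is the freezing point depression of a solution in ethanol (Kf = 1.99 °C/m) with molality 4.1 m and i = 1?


ΔTf = Kf × m × i
= 1.99 × 4.1 × 1
= 8.159 °C

8.159 °C


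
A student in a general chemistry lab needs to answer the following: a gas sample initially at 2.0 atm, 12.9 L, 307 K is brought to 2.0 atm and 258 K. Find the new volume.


P1V1/T1 = P2V2/T2
V2 = P1V1T2/(T1P2)
= 2.0×12.9×258/(307×2.0)
= 10.841 L

10.841 L


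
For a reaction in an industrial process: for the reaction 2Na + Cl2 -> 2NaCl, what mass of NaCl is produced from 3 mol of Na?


Mole ratio NaCl:Na = 2:2
n(NaCl) = 3 × 2/2 = 3.000 mol
mass = 3.000 × 58.44 = 175.32 g

175.32 g


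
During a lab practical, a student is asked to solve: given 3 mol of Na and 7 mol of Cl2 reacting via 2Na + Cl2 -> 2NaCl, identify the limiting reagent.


Mole ratio available / coefficient:
  Na: 3/2 = 1.500
  Cl2: 7/1 = 7.000
Smaller ratio is limiting.

Na


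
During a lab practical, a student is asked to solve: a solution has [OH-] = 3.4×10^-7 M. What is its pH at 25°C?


pOH = -log10([OH-]) = -log10(3.4×10^-7)
= 7 - log10(3.4) = 6.47
pH = 14 - pOH = 14 - 6.47 = 7.53

7.53


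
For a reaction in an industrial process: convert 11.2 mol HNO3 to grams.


M(HNO3) = 63.02 g/mol
mass = n × M = 11.2 × 63.02 = 705.82 g

705.82 g


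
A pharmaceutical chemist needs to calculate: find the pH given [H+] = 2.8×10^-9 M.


pH = -log10([H+]) = -log10(2.8×10^-9)
= 9 - log10(2.8)
= 9 - 0.45
= 8.55

8.55


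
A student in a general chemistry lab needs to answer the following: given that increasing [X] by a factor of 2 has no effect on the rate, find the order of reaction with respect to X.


rate ∝ [X]^n
rate ∝ [X]^0
Order in X: 0

0


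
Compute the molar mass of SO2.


M(SO2) = 1×32.07 + 2×16.0
= 32.07 + 32.0
= 64.07 g/mol

64.07 g/mol


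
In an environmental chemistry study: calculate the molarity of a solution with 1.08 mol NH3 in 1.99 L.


M = n/V = 1.08/1.99 = 0.543 mol/L

0.543 M


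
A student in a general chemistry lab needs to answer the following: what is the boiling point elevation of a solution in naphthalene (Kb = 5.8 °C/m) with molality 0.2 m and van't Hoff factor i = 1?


ΔTb = Kb × m × i
= 5.8 × 0.2 × 1
= 1.16 °C

1.16 °C


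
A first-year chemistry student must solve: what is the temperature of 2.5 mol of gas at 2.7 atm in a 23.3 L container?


PV = nRT  (R = 0.08206 L·atm/(mol·K))
T = PV/(nR) = 2.7×23.3/(2.5×0.08206)
= 62.91/0.205150
= 306.65 K

306.65 K


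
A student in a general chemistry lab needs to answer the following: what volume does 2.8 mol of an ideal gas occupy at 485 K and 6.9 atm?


PV = nRT  (R = 0.08206 L·atm/(mol·K))
V = nRT/P = 2.8×0.08206×485/6.9
= 16.15 L

16.15 L


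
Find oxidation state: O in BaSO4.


O is usually -2
Oxidation number: -2

-2


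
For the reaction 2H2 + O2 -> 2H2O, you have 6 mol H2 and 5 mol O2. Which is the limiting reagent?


Mole ratio available / coefficient:
  H2: 6/2 = 3.000
  O2: 5/1 = 5.000
Smaller ratio is limiting.

H2


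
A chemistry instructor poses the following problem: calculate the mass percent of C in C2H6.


M(C2H6) = 2×12.01 + 6×1.008 = 30.068 g/mol
Mass of C = 2 × 12.01 = 24.02 g/mol
% C = 24.02/30.068 × 100 = 79.89%

79.89%


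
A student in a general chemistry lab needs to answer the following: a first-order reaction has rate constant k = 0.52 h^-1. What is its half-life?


t½ = ln2/k = 0.693147/(0.52 h^-1)
= 1.333 h

1.333 h


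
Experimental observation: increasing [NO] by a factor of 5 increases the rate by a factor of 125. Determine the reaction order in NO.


rate ∝ [NO]^n
5^n = 125 → n = 3
Order in NO: 3

3


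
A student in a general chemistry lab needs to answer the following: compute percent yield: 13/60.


% yield = actual/theoretical × 100
= 13/60 × 100
= 21.67%

21.67%


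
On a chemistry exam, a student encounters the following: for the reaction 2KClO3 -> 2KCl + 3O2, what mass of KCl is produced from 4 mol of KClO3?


Mole ratio KCl:KClO3 = 2:2
n(KCl) = 4 × 2/2 = 4.000 mol
mass = 4.000 × 74.55 = 298.2 g

298.2 g


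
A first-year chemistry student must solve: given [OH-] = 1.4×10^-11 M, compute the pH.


pOH = -log10([OH-]) = -log10(1.4×10^-11)
= 11 - log10(1.4) = 10.85
pH = 14 - pOH = 14 - 10.85 = 3.15

3.15


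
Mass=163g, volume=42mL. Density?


ρ = mass/volume
= 163/42
= 3.881 g/mL

3.881 g/mL


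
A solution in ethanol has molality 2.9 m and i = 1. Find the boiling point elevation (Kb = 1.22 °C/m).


ΔTb = Kb × m × i
= 1.22 × 2.9 × 1
= 3.538 °C

3.538 °C


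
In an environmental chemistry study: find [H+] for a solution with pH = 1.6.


[H+] = 10^(-pH) = 10^(-1.6)
= 2.51×10^-2 M

2.51×10^-2 M


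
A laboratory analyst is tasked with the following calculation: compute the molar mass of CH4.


M(CH4) = 1×12.01 + 4×1.008
= 12.01 + 4.03
= 16.04 g/mol

16.04 g/mol


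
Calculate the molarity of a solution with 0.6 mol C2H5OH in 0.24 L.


M = n/V = 0.6/0.24 = 2.500 mol/L

2.500 M


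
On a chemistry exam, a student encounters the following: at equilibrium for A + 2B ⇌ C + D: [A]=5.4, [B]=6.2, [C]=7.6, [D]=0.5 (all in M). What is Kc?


Kc = [C][D]/([A][B]^2)
= (7.6^1 × 0.5^1)/(5.4^1 × 6.2^2)
= 3.8/207.576
= 0.01831

0.01831


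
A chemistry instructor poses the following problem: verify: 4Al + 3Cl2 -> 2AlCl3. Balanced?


Equation: 4Al + 3Cl2 -> 2AlCl3
Check atoms: Al: 4≠2, Cl: 6=6
Not balanced

No, not balanced


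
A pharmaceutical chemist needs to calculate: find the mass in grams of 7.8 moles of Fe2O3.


M(Fe2O3) = 159.7 g/mol
mass = n × M = 7.8 × 159.7 = 1245.66 g

1245.66 g


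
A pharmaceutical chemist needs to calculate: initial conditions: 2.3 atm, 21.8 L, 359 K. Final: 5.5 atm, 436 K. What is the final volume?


P1V1/T1 = P2V2/T2
V2 = P1V1T2/(T1P2)
= 2.3×21.8×436/(359×5.5)
= 11.072 L

11.072 L


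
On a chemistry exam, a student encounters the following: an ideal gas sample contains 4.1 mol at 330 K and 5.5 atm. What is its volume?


PV = nRT  (R = 0.08206 L·atm/(mol·K))
V = nRT/P = 4.1×0.08206×330/5.5
= 20.187 L

20.187 L


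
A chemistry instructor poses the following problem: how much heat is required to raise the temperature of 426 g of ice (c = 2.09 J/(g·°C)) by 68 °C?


q = mcΔT = 426 × 2.09 × 68
= 60543.12 J

60543.12 J


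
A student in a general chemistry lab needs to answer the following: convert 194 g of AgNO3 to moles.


M(AgNO3) = 169.88 g/mol
n = mass/M = 194/169.88 = 1.142 mol

1.142 mol


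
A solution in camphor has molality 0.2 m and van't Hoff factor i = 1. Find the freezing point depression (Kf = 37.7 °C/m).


ΔTf = Kf × m × i
= 37.7 × 0.2 × 1
= 7.54 °C

7.54 °C


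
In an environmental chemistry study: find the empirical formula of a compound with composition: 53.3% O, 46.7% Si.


Assume 100 g sample. Moles of each element:
  O: 53.3/16.0 = 3.331 mol
  Si: 46.7/28.09 = 1.663 mol
Divide by smallest (1.663):
  O: 3.331/1.663 = 2.0
  Si: 1.663/1.663 = 1.0
Empirical formula: SiO2

SiO2


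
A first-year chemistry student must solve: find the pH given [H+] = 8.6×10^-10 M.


pH = -log10([H+]) = -log10(8.6×10^-10)
= 10 - log10(8.6)
= 10 - 0.93
= 9.07

9.07


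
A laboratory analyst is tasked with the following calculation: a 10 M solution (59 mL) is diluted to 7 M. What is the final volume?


C1V1 = C2V2
10 × 59 = 7 × V2
V2 = 590/7 = 84.29 mL

84.29 mL


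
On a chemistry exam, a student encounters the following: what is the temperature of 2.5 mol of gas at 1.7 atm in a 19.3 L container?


PV = nRT  (R = 0.08206 L·atm/(mol·K))
T = PV/(nR) = 1.7×19.3/(2.5×0.08206)
= 32.81/0.205150
= 159.93 K

159.93 K


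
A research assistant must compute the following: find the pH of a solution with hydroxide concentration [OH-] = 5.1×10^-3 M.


pOH = -log10([OH-]) = -log10(5.1×10^-3)
= 3 - log10(5.1) = 2.29
pH = 14 - pOH = 14 - 2.29 = 11.71

11.71


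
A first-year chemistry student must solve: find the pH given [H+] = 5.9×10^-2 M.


pH = -log10([H+]) = -log10(5.9×10^-2)
= 2 - log10(5.9)
= 2 - 0.77
= 1.23

1.23


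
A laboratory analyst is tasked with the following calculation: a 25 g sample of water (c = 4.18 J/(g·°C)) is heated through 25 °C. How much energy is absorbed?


q = mcΔT = 25 × 4.18 × 25
= 2612.50 J

2612.50 J


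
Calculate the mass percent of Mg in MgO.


M(MgO) = 1×24.31 + 1×16.0 = 40.31 g/mol
Mass of Mg = 1 × 24.31 = 24.31 g/mol
% Mg = 24.31/40.31 × 100 = 60.31%

60.31%


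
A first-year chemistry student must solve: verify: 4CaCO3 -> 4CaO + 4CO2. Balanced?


Equation: 4CaCO3 -> 4CaO + 4CO2
Check atoms: C: 4=4, Ca: 4=4, O: 12=12
Balanced

Yes, balanced


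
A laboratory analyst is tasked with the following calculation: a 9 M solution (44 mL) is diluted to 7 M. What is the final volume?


C1V1 = C2V2
9 × 44 = 7 × V2
V2 = 396/7 = 56.57 mL

56.57 mL


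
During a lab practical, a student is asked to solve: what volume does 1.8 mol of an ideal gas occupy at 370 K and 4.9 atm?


PV = nRT  (R = 0.08206 L·atm/(mol·K))
V = nRT/P = 1.8×0.08206×370/4.9
= 11.153 L

11.153 L


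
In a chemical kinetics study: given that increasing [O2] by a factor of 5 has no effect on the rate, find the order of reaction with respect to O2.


rate ∝ [O2]^n
rate ∝ [O2]^0
Order in O2: 0

0


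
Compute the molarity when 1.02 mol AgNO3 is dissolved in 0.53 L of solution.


M = n/V = 1.02/0.53 = 1.925 mol/L

1.925 M


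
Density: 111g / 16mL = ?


ρ = mass/volume
= 111/16
= 6.938 g/mL

6.938 g/mL


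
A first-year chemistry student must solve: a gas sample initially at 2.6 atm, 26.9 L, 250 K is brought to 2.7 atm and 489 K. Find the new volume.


P1V1/T1 = P2V2/T2
V2 = P1V1T2/(T1P2)
= 2.6×26.9×489/(250×2.7)
= 50.668 L

50.668 L


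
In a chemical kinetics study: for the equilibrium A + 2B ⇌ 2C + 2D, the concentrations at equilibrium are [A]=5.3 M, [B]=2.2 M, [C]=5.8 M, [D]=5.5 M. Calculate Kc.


Kc = [C]^2[D]^2/([A][B]^2)
= (5.8^2 × 5.5^2)/(5.3^1 × 2.2^2)
= 1017.61/25.652
= 39.67

39.67


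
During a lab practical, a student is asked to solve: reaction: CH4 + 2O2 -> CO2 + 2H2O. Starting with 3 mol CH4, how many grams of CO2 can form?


Mole ratio CO2:CH4 = 1:1
n(CO2) = 3 × 1/1 = 3.000 mol
mass = 3.000 × 44.01 = 132.03 g

132.03 g


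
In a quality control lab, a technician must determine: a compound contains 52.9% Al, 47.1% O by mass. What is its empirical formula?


Assume 100 g sample. Moles of each element:
  Al: 52.9/26.98 = 1.961 mol
  O: 47.1/16.0 = 2.944 mol
Divide by smallest (1.961):
  Al: 1.961/1.961 = 1.0
  O: 2.944/1.961 = 1.5
Multiply all ratios by 2 to obtain whole numbers.
Empirical formula: Al2O3

Al2O3


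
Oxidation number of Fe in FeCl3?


x + 3(-1) = 0, so x = +3
Oxidation number: +3

+3


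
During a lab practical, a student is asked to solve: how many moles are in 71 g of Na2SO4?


M(Na2SO4) = 142.05 g/mol
n = mass/M = 71/142.05 = 0.4998 mol

0.4998 mol


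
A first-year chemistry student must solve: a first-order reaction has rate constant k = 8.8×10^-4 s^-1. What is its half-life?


t½ = ln2/k = 0.693147/(8.8×10^-4 s^-1)
= 787.7 s

787.7 s


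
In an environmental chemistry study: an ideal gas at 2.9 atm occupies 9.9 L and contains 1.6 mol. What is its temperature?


PV = nRT  (R = 0.08206 L·atm/(mol·K))
T = PV/(nR) = 2.9×9.9/(1.6×0.08206)
= 28.71/0.131296
= 218.67 K

218.67 K


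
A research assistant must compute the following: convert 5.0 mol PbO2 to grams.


M(PbO2) = 239.2 g/mol
mass = n × M = 5.0 × 239.2 = 1196.00 g

1196.00 g


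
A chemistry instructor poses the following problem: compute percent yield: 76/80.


% yield = actual/theoretical × 100
= 76/80 × 100
= 95.0%

95.0%


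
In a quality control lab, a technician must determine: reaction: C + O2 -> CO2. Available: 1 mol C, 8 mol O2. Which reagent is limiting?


Mole ratio available / coefficient:
  C: 1/1 = 1.000
  O2: 8/1 = 8.000
Smaller ratio is limiting.

C


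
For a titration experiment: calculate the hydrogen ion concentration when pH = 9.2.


[H+] = 10^(-pH) = 10^(-9.2)
= 6.31×10^-10 M

6.31×10^-10 M


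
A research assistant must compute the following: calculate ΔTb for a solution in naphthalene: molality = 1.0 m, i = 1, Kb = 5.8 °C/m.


ΔTb = Kb × m × i
= 5.8 × 1.0 × 1
= 5.8 °C

5.8 °C


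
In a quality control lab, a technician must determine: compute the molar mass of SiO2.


M(SiO2) = 1×28.09 + 2×16.0
= 28.09 + 32.0
= 60.09 g/mol

60.09 g/mol


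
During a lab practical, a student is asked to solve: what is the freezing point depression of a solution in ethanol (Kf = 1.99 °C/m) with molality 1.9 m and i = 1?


ΔTf = Kf × m × i
= 1.99 × 1.9 × 1
= 3.781 °C

3.781 °C


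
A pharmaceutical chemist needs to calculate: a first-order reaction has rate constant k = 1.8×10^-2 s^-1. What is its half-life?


t½ = ln2/k = 0.693147/(1.8×10^-2 s^-1)
= 38.51 s

38.51 s


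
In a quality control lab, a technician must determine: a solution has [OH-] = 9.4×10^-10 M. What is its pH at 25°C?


pOH = -log10([OH-]) = -log10(9.4×10^-10)
= 10 - log10(9.4) = 9.03
pH = 14 - pOH = 14 - 9.03 = 4.97

4.97


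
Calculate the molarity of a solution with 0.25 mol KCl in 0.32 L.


M = n/V = 0.25/0.32 = 0.781 mol/L

0.781 M


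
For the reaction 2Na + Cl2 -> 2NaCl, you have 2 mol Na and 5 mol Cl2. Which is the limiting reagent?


Mole ratio available / coefficient:
  Na: 2/2 = 1.000
  Cl2: 5/1 = 5.000
Smaller ratio is limiting.

Na


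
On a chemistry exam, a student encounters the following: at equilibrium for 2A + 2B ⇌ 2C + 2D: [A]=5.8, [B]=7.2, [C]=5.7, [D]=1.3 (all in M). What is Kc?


Kc = [C]^2[D]^2/([A]^2[B]^2)
= (5.7^2 × 1.3^2)/(5.8^2 × 7.2^2)
= 54.9081/1743.8976
= 0.03149

0.03149


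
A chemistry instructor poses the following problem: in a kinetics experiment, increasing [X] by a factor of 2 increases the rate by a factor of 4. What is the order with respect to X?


rate ∝ [X]^n
2^n = 4 → n = 2
Order in X: 2

2


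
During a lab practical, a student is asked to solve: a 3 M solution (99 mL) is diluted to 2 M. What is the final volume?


C1V1 = C2V2
3 × 99 = 2 × V2
V2 = 297/2 = 148.5 mL

148.5 mL


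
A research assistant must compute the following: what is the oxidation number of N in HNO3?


(+1) + x + 3(-2) = 0, so x = +5
Oxidation number: +5

+5


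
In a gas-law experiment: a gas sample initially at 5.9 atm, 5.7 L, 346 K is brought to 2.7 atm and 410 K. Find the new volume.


P1V1/T1 = P2V2/T2
V2 = P1V1T2/(T1P2)
= 5.9×5.7×410/(346×2.7)
= 14.759 L

14.759 L


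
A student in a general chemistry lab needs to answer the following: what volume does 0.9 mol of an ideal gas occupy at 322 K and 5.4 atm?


PV = nRT  (R = 0.08206 L·atm/(mol·K))
V = nRT/P = 0.9×0.08206×322/5.4
= 4.404 L

4.404 L


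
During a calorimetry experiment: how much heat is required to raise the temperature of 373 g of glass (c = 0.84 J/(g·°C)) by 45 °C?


q = mcΔT = 373 × 0.84 × 45
= 14099.40 J

14099.40 J


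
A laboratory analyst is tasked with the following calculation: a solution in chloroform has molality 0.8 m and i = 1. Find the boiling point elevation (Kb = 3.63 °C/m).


ΔTb = Kb × m × i
= 3.63 × 0.8 × 1
= 2.904 °C

2.904 °C


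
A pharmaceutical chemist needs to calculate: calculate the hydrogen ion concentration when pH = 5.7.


[H+] = 10^(-pH) = 10^(-5.7)
= 2.0×10^-6 M

2.0×10^-6 M


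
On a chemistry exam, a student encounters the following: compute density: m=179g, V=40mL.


ρ = mass/volume
= 179/40
= 4.475 g/mL

4.475 g/mL


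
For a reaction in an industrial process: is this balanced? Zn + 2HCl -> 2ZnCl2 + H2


Equation: Zn + 2HCl -> 2ZnCl2 + H2
Check atoms: Cl: 2≠4, H: 2=2, Zn: 1≠2
Not balanced

No, not balanced


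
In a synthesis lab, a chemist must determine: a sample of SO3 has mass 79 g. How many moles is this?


M(SO3) = 80.07 g/mol
n = mass/M = 79/80.07 = 0.9866 mol

0.9866 mol


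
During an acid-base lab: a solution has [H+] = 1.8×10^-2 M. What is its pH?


pH = -log10([H+]) = -log10(1.8×10^-2)
= 2 - log10(1.8)
= 2 - 0.26
= 1.74

1.74


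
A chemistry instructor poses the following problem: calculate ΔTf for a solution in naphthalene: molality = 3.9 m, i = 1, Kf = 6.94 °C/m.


ΔTf = Kf × m × i
= 6.94 × 3.9 × 1
= 27.066 °C

27.066 °C


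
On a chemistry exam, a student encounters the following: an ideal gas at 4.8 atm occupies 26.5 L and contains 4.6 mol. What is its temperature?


PV = nRT  (R = 0.08206 L·atm/(mol·K))
T = PV/(nR) = 4.8×26.5/(4.6×0.08206)
= 127.20/0.377476
= 336.98 K

336.98 K


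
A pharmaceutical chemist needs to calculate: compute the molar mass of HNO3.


M(HNO3) = 1×1.008 + 1×14.01 + 3×16.0
= 1.01 + 14.01 + 48.0
= 63.02 g/mol

63.02 g/mol


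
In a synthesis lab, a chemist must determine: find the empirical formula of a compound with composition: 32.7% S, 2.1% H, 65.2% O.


Assume 100 g sample. Moles of each element:
  S: 32.7/32.07 = 1.02 mol
  H: 2.1/1.008 = 2.083 mol
  O: 65.2/16.0 = 4.075 mol
Divide by smallest (1.02):
  S: 1.02/1.02 = 1.0
  H: 2.083/1.02 = 2.04
  O: 4.075/1.02 = 4.0
Empirical formula: H2SO4

H2SO4


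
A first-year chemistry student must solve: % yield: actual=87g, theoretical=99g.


% yield = actual/theoretical × 100
= 87/99 × 100
= 87.88%

87.88%


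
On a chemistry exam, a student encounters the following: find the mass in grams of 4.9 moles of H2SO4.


M(H2SO4) = 98.09 g/mol
mass = n × M = 4.9 × 98.09 = 480.64 g

480.64 g


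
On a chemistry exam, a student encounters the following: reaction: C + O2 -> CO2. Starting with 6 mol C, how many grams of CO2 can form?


Mole ratio CO2:C = 1:1
n(CO2) = 6 × 1/1 = 6.000 mol
mass = 6.000 × 44.01 = 264.06 g

264.06 g


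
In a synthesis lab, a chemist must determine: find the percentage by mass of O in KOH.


M(KOH) = 1×39.1 + 1×16.0 + 1×1.008 = 56.108 g/mol
Mass of O = 1 × 16.0 = 16.00 g/mol
% O = 16.00/56.108 × 100 = 28.52%

28.52%


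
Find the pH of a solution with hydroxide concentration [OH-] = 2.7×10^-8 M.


pOH = -log10([OH-]) = -log10(2.7×10^-8)
= 8 - log10(2.7) = 7.57
pH = 14 - pOH = 14 - 7.57 = 6.43

6.43


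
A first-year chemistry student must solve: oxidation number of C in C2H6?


2x + 6(+1) = 0, so x = -3
Oxidation number: -3

-3


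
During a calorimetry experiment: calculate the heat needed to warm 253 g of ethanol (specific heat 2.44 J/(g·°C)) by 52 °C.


q = mcΔT = 253 × 2.44 × 52
= 32100.64 J

32100.64 J


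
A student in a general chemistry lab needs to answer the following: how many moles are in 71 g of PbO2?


M(PbO2) = 239.2 g/mol
n = mass/M = 71/239.2 = 0.2968 mol

0.2968 mol


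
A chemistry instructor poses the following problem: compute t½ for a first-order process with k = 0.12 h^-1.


t½ = ln2/k = 0.693147/(0.12 h^-1)
= 5.776 h

5.776 h


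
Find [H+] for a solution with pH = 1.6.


[H+] = 10^(-pH) = 10^(-1.6)
= 2.51×10^-2 M

2.51×10^-2 M


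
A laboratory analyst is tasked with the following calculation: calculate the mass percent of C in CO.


M(CO) = 1×12.01 + 1×16.0 = 28.01 g/mol
Mass of C = 1 × 12.01 = 12.01 g/mol
% C = 12.01/28.01 × 100 = 42.88%

42.88%


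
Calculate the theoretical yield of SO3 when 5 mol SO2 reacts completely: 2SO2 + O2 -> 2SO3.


Mole ratio SO3:SO2 = 2:2
n(SO3) = 5 × 2/2 = 5.000 mol
mass = 5.000 × 80.07 = 400.35 g

400.35 g


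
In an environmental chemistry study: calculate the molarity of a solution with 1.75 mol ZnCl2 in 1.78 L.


M = n/V = 1.75/1.78 = 0.983 mol/L

0.983 M


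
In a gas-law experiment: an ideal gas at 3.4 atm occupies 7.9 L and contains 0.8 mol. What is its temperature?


PV = nRT  (R = 0.08206 L·atm/(mol·K))
T = PV/(nR) = 3.4×7.9/(0.8×0.08206)
= 26.86/0.065648
= 409.15 K

409.15 K


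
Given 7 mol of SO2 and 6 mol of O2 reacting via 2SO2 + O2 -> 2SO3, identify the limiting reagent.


Mole ratio available / coefficient:
  SO2: 7/2 = 3.500
  O2: 6/1 = 6.000
Smaller ratio is limiting.

SO2


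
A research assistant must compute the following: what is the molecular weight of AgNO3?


M(AgNO3) = 1×107.87 + 1×14.01 + 3×16.0
= 107.87 + 14.01 + 48.0
= 169.88 g/mol

169.88 g/mol


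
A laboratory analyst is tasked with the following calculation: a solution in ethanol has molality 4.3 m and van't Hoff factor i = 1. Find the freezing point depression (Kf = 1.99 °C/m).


ΔTf = Kf × m × i
= 1.99 × 4.3 × 1
= 8.557 °C

8.557 °C


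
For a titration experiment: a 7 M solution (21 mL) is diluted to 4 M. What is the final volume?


C1V1 = C2V2
7 × 21 = 4 × V2
V2 = 147/4 = 36.75 mL

36.75 mL


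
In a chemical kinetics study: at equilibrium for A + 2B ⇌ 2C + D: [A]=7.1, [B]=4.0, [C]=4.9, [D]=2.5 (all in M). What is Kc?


Kc = [C]^2[D]/([A][B]^2)
= (4.9^2 × 2.5^1)/(7.1^1 × 4.0^2)
= 60.025/113.6
= 0.5284

0.5284


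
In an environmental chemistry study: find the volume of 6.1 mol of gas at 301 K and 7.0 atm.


PV = nRT  (R = 0.08206 L·atm/(mol·K))
V = nRT/P = 6.1×0.08206×301/7.0
= 21.524 L

21.524 L


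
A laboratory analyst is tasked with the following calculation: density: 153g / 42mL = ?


ρ = mass/volume
= 153/42
= 3.643 g/mL

3.643 g/mL


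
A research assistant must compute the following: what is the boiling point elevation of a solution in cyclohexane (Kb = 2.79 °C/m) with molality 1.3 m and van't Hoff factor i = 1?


ΔTb = Kb × m × i
= 2.79 × 1.3 × 1
= 3.627 °C

3.627 °C


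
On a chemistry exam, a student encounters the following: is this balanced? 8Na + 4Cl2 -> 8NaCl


Equation: 8Na + 4Cl2 -> 8NaCl
Check atoms: Cl: 8=8, Na: 8=8
Balanced

Yes, balanced


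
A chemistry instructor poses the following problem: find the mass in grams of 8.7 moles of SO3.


M(SO3) = 80.07 g/mol
mass = n × M = 8.7 × 80.07 = 696.61 g

696.61 g
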